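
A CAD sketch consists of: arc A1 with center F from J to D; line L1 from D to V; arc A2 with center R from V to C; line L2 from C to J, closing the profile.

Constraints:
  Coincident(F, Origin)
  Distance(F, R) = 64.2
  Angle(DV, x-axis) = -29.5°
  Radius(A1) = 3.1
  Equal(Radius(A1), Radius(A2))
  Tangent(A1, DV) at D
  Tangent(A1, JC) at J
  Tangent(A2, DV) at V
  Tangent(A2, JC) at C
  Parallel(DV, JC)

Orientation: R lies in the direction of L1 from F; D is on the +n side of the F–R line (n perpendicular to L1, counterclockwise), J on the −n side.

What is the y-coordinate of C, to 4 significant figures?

-34.31

The slot axis is L1's direction at -29.5°, so u = (cos -29.5°, sin -29.5°) = (0.8704, -0.4924) and n = (−sin -29.5°, cos -29.5°) = (0.4924, 0.8704). F is at the origin and R lies 64.2 along u from F, so R = 64.2·u = (55.88, -31.61). Tangency of A1 to both parallel lines with radius 3.1 puts D and J at F ± 3.1·n: D = (1.527, 2.698), J = (-1.527, -2.698). Equal radii place V and C the same way about R: V = R + 3.1·n = (57.40, -28.92), C = R − 3.1·n = (54.35, -34.31). So C.y = -34.31.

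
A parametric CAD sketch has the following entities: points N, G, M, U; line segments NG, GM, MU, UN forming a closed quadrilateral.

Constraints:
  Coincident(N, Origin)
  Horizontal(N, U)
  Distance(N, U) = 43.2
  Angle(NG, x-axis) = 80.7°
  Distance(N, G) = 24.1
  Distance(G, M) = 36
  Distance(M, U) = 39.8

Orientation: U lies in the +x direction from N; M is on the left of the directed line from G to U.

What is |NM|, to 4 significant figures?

53.52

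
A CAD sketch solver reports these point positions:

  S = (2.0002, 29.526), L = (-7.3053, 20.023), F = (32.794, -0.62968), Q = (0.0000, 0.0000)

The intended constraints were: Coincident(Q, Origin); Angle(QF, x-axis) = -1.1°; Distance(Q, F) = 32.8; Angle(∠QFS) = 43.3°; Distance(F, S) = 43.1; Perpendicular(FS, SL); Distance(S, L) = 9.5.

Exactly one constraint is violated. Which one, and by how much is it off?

Distance(S, L) = 9.5 — off by 3.80.

Q = (0.00, 0.00) ✓; QF at -1.100° ✓; |QF| = 32.80 ✓; ∠QFS = 43.30° ✓; |FS| = 43.10 ✓; ∠(FS, SL) = 90.00° ✓; |SL| = 13.30 ✗.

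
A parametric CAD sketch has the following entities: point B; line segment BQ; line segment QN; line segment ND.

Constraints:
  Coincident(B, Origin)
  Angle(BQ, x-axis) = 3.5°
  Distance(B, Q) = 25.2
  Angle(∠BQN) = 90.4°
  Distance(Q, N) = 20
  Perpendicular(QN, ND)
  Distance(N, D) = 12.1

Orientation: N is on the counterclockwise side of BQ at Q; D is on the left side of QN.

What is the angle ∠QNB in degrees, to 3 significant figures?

51.3°

B is at the origin; BQ runs at 3.5° with length 25.2, so Q = 25.2·(cos 3.5°, sin 3.5°) = (25.2, 1.54). ∠BQN = 90.4°, so QN runs at 3.5° + (180° − 90.4°) = 93.1° from the x-axis; with |QN| = 20.0, N = Q + 20.0·(cos 93.1°, sin 93.1°) = (24.1, 21.5). Then cos ∠QNB = NQ·NB / (|NQ||NB|), giving 51.3°.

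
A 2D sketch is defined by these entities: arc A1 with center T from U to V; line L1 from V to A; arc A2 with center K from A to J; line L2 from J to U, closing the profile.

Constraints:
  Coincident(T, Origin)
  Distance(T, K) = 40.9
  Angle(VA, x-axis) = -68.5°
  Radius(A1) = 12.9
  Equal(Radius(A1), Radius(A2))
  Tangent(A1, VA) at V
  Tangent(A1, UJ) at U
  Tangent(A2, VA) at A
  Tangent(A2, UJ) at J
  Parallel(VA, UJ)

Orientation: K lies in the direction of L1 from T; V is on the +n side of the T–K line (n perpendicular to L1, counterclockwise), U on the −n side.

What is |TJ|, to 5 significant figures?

42.886

Tangency of A1 to both parallel lines with radius 12.9 puts V and U at T ± 12.9·n: V = (12.002, 4.7279), U = (-12.002, -4.7279). Equal radii place A and J the same way about K: A = K + 12.9·n = (26.992, -33.326), J = K − 12.9·n = (2.9875, -42.782). Then |TJ| = |J − T| = 42.886.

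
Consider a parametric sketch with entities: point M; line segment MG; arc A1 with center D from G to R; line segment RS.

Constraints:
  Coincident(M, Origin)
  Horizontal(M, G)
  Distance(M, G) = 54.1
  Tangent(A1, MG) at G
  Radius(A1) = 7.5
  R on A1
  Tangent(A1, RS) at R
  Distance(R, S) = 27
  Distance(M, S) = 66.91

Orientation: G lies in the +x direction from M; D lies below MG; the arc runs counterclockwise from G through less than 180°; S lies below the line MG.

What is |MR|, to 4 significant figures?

48.19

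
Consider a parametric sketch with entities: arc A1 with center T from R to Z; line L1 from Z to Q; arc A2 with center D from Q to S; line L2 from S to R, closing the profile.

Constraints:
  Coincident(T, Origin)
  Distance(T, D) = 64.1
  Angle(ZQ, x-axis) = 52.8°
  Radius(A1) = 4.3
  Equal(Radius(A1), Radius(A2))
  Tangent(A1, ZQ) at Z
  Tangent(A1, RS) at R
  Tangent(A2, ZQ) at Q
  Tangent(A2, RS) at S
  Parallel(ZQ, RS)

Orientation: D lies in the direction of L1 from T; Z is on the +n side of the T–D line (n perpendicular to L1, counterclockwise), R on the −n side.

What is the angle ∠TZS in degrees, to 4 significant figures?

82.36°

The slot axis is L1's direction at 52.8°, so u = (cos 52.8°, sin 52.8°) = (0.6046, 0.7965) and n = (−sin 52.8°, cos 52.8°) = (-0.7965, 0.6046). T is at the origin and D lies 64.1 along u from T, so D = 64.1·u = (38.75, 51.06). Tangency of A1 to both parallel lines with radius 4.3 puts Z and R at T ± 4.3·n: Z = (-3.425, 2.600), R = (3.425, -2.600). Equal radii place Q and S the same way about D: Q = D + 4.3·n = (35.33, 53.66), S = D − 4.3·n = (42.18, 48.46). Then cos ∠TZS = ZT·ZS / (|ZT||ZS|), giving 82.36°.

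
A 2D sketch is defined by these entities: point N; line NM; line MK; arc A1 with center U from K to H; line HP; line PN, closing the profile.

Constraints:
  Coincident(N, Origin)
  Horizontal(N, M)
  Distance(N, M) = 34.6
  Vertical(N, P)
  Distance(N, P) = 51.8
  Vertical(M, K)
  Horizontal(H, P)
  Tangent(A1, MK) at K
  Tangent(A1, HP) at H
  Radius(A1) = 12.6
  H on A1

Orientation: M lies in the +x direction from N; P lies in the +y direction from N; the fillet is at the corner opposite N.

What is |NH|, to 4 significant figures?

56.28

The virtual corner opposite N is at (34.60, 51.80). Since A1 is tangent to MK there, UK ⟂ MK and tangency of A1 to HP means the radius UH is perpendicular to HP, with radius 12.6, so the center U sits 12.6 in from both sides at U = (22.00, 39.20). That places the tangent points at K = (34.60, 39.20) on MK and H = (22.00, 51.80) on HP. Then |NH| = |H − N| = 56.28.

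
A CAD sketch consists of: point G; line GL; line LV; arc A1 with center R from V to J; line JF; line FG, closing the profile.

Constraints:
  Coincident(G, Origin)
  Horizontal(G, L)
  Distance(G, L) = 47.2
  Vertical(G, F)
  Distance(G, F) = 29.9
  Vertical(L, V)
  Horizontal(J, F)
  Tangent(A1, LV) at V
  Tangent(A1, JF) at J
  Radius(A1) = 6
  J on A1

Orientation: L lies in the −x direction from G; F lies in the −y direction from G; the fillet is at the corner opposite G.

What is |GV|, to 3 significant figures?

52.9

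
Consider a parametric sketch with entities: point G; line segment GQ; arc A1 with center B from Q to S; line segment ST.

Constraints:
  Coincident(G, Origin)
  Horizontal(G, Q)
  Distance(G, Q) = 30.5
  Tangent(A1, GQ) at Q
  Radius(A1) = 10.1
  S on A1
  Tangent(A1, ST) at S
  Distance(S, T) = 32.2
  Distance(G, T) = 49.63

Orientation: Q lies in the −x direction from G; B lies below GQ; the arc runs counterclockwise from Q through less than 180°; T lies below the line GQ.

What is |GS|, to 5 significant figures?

42.119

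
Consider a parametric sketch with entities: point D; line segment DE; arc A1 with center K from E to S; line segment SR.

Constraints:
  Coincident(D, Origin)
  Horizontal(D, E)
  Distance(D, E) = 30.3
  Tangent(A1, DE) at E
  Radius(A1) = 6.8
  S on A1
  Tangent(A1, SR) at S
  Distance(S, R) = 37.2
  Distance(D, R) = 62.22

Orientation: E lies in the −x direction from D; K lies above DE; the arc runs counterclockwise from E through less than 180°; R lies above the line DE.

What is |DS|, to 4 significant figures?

27.12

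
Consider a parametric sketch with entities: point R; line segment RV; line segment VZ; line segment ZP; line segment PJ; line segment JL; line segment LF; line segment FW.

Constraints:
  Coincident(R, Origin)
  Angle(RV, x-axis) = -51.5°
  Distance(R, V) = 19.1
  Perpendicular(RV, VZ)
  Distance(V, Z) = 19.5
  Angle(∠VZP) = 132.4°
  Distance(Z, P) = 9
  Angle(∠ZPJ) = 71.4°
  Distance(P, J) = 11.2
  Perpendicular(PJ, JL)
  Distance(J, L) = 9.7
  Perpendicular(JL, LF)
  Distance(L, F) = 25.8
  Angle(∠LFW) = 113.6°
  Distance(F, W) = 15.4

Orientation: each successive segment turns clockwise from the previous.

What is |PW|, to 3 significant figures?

21.2

JL ⟂ LF, so LF runs at -118°; with |LF| = 25.8, F = (-10.5, -43.1). ∠LFW = 113.6° gives FW at 176° from the x-axis; with |FW| = 15.4, W = (-25.8, -42.0). Then |PW| = |W − P| = 21.2.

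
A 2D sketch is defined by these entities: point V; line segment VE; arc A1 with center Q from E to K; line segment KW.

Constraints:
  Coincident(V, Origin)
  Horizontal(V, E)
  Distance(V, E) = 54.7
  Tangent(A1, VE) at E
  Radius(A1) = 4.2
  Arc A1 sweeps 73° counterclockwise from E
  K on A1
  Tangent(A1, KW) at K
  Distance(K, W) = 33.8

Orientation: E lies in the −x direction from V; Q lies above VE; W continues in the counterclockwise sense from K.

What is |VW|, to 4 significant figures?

53.95

V is at the origin; VE is horizontal with |VE| = 54.7 and E on the −x side, so E = (-54.70, 0.000). Since A1 is tangent to VE there, QE ⟂ VE, so Q = E + (0, 4.2) = (-54.70, 4.200). On A1, E sits at bearing -90° from Q; a 73° counterclockwise sweep puts K at bearing -17°, so K = Q + 4.2·(cos -17°, sin -17°) = (-50.68, 2.972). A1 meets KW tangentially, so QK is at right angles to KW, so KW runs along (−sin -17°, cos -17°); with |KW| = 33.8, W = (-40.80, 35.30). Then |VW| = |W − V| = 53.95.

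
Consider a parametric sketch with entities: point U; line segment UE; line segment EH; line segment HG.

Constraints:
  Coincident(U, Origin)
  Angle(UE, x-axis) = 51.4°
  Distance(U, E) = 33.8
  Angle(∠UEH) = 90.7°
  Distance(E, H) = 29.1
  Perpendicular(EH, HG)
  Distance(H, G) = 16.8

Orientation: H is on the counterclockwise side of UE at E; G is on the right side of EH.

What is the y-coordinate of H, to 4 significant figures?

44.85

U is at the origin; UE runs at 51.4° with length 33.8, so E = 33.8·(cos 51.4°, sin 51.4°) = (21.09, 26.42). ∠UEH = 90.7°, so EH runs at 51.4° + (180° − 90.7°) = 140.7° from the x-axis; with |EH| = 29.1, H = E + 29.1·(cos 140.7°, sin 140.7°) = (-1.432, 44.85). So H.y = 44.85.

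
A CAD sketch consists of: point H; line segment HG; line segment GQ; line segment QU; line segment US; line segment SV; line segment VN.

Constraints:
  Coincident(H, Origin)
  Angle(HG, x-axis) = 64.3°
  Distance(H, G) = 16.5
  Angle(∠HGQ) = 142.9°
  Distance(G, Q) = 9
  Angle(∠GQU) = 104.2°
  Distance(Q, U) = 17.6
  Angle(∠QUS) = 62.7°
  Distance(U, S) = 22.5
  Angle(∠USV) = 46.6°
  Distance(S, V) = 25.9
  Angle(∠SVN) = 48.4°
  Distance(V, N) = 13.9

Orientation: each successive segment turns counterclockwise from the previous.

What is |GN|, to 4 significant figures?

15.89

H is at the origin; HG runs at 64.3° with length 16.5, so G = (7.155, 14.87). ∠HGQ = 142.9° gives GQ at 101.4° from the x-axis; with |GQ| = 9.0, Q = (5.376, 23.69). ∠GQU = 104.2° gives QU at 177.2° from the x-axis; with |QU| = 17.6, U = (-12.20, 24.55). ∠QUS = 62.7° gives US at -65.50° from the x-axis; with |US| = 22.5, S = (-2.872, 4.076). ∠USV = 46.6° gives SV at 67.90° from the x-axis; with |SV| = 25.9, V = (6.872, 28.07). ∠SVN = 48.4° gives VN at -160.5° from the x-axis; with |VN| = 13.9, N = (-6.230, 23.43). Then |GN| = |N − G| = 15.89.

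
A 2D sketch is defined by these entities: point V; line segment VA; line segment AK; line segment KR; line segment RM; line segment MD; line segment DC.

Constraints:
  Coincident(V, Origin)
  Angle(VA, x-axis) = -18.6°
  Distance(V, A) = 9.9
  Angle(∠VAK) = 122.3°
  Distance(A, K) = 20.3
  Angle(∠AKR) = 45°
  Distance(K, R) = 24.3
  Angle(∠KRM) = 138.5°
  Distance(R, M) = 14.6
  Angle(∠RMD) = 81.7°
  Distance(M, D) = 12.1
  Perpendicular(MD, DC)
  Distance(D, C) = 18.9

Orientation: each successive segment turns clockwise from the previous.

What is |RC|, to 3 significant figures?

10.9

V is at the origin; VA runs at -18.6° with length 9.9, so A = (9.38, -3.16). ∠VAK = 122.3° gives AK at -76.3° from the x-axis; with |AK| = 20.3, K = (14.2, -22.9). ∠AKR = 45.0° gives KR at 149° from the x-axis; with |KR| = 24.3, R = (-6.57, -10.3). ∠KRM = 138.5° gives RM at 107° from the x-axis; with |RM| = 14.6, M = (-10.9, 3.69). ∠RMD = 81.7° gives MD at 8.90° from the x-axis; with |MD| = 12.1, D = (1.06, 5.56). MD is perpendicular to DC, so DC runs at -81.1°; with |DC| = 18.9, C = (3.99, -13.1). Then |RC| = |C − R| = 10.9.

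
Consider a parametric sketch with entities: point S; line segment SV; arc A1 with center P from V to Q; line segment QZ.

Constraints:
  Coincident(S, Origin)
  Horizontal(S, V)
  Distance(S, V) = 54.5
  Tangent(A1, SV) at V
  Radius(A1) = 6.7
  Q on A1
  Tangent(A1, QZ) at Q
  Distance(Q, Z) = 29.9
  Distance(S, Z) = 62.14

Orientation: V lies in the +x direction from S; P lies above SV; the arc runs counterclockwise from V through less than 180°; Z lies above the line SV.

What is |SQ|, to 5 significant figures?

61.427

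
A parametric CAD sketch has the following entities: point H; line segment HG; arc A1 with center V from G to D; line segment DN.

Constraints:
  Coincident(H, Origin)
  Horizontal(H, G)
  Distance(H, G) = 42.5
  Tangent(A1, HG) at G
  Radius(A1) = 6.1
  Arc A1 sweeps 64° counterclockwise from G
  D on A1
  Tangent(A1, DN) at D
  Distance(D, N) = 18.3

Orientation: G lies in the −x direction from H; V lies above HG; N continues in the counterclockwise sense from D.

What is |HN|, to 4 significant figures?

35.15

On A1, G sits at bearing -90° from V; a 64° counterclockwise sweep puts D at bearing -26°, so D = V + 6.1·(cos -26°, sin -26°) = (-37.02, 3.426). Since A1 is tangent to DN there, VD ⟂ DN, so DN runs along (−sin -26°, cos -26°); with |DN| = 18.3, N = (-29.00, 19.87). Then |HN| = |N − H| = 35.15.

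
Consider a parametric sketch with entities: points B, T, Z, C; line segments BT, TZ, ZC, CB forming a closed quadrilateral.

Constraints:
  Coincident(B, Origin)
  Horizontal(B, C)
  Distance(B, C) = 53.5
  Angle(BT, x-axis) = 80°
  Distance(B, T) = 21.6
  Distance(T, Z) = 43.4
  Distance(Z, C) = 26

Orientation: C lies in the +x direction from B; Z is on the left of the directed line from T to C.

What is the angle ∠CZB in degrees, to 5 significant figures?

76.352°

B is at the origin; B and C share the same y with |BC| = 53.5 and C in +x, so C = (53.5, 0). BT runs at 80.0° with |BT| = 21.6, so T = (3.7508, 21.272). Z is determined by |TZ| = 43.4 and |ZC| = 26.0 together: it lies at the intersection of circle(T, 43.4) and circle(C, 26.0). With |TC| = 54.106, the foot of the radical line on TC is 38.212 from T and the perpendicular offset is √(43.4² − 38.212²) = 20.576. Taking the left-of-TC solution: Z = (46.976, 25.168).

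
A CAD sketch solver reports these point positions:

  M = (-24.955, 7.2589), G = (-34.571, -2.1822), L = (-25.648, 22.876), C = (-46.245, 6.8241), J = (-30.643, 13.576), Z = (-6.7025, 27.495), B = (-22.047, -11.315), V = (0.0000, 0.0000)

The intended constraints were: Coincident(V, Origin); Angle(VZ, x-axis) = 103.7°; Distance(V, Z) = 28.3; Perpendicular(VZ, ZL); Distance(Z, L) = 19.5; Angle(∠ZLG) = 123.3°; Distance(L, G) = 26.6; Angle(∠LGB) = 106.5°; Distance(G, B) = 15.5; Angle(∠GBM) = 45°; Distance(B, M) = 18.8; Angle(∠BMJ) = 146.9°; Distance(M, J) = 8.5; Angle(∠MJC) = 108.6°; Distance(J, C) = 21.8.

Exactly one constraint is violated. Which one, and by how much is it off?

Distance(J, C) = 21.8 — off by 4.80.

V = (0.00, 0.00) ✓; VZ at 103.7° ✓; |VZ| = 28.30 ✓; ∠(VZ, ZL) = 90.00° ✓; |ZL| = 19.50 ✓; ∠ZLG = 123.3° ✓; |LG| = 26.60 ✓; ∠LGB = 106.5° ✓; |GB| = 15.50 ✓; ∠GBM = 45.00° ✓; |BM| = 18.80 ✓; ∠BMJ = 146.9° ✓; |MJ| = 8.501 ✓; ∠MJC = 108.6° ✓; |JC| = 17.00 ✗.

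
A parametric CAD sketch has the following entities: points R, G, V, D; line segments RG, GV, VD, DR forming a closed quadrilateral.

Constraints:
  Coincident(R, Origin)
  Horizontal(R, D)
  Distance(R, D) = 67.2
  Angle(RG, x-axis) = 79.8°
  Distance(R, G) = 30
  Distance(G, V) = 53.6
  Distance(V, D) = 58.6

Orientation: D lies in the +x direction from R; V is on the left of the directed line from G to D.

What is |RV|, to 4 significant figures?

76.54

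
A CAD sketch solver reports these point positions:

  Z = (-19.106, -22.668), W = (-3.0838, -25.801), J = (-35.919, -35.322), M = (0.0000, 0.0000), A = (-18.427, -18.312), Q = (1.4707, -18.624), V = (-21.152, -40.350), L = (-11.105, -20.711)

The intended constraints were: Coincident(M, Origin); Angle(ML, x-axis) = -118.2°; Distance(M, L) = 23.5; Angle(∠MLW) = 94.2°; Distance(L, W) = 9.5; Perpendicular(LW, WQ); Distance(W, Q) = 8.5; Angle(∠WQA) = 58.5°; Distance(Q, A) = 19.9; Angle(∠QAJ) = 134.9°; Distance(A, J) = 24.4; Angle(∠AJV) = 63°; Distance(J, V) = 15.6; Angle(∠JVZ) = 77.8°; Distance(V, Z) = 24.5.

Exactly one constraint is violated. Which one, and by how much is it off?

Distance(V, Z) = 24.5 — off by 6.70.

M = (0.00, 0.00) ✓; ML at -118.2° ✓; |ML| = 23.50 ✓; ∠MLW = 94.20° ✓; |LW| = 9.500 ✓; ∠(LW, WQ) = 90.00° ✓; |WQ| = 8.500 ✓; ∠WQA = 58.50° ✓; |QA| = 19.90 ✓; ∠QAJ = 134.9° ✓; |AJ| = 24.40 ✓; ∠AJV = 63.00° ✓; |JV| = 15.60 ✓; ∠JVZ = 77.80° ✓; |VZ| = 17.80 ✗.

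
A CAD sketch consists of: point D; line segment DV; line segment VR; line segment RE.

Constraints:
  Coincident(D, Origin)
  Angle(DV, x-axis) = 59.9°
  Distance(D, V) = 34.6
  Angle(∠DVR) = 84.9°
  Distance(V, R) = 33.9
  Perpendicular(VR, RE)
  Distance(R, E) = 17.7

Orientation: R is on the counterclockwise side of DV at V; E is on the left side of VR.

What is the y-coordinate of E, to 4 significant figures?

28.22

D is at the origin; DV runs at 59.9° with length 34.6, so V = 34.6·(cos 59.9°, sin 59.9°) = (17.35, 29.93). ∠DVR = 84.9°, so VR runs at 59.9° + (180° − 84.9°) = 155.0° from the x-axis; with |VR| = 33.9, R = V + 33.9·(cos 155.0°, sin 155.0°) = (-13.37, 44.26). VR ⟂ RE; with |RE| = 17.7 on the left of VR, E = R + 17.7·(-0.4226, -0.9063) = (-20.85, 28.22). So E.y = 28.22.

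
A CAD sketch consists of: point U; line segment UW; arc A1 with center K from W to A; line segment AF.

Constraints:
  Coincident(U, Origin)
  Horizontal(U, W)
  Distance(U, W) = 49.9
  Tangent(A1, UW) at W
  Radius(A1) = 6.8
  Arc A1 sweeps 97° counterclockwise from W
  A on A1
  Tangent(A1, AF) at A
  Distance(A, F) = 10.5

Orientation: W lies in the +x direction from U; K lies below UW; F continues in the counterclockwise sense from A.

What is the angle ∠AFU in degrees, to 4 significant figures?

60.89°

On A1, W sits at bearing 90° from K; a 97° counterclockwise sweep puts A at bearing 187°, so A = K + 6.8·(cos 187°, sin 187°) = (43.15, -7.629). The tangent condition forces KA to be normal to AF, so AF runs along (−sin 187°, cos 187°); with |AF| = 10.5, F = (44.43, -18.05). Then cos ∠AFU = FA·FU / (|FA||FU|), giving 60.89°.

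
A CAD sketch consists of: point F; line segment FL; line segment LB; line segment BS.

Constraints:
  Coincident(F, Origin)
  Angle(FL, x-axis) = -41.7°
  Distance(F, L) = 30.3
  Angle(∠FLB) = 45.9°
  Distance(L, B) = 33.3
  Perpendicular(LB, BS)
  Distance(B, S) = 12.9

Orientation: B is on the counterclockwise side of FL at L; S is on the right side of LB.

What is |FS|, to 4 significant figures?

36.75

F is at the origin; FL runs at -41.7° with length 30.3, so L = 30.3·(cos -41.7°, sin -41.7°) = (22.62, -20.16). ∠FLB = 45.9°, so LB runs at -41.7° + (180° − 45.9°) = 92.40° from the x-axis; with |LB| = 33.3, B = L + 33.3·(cos 92.40°, sin 92.40°) = (21.23, 13.11). LB ⟂ BS; with |BS| = 12.9 on the right of LB, S = B + 12.9·(0.9991, 0.04188) = (34.12, 13.65). Then |FS| = |S − F| = 36.75.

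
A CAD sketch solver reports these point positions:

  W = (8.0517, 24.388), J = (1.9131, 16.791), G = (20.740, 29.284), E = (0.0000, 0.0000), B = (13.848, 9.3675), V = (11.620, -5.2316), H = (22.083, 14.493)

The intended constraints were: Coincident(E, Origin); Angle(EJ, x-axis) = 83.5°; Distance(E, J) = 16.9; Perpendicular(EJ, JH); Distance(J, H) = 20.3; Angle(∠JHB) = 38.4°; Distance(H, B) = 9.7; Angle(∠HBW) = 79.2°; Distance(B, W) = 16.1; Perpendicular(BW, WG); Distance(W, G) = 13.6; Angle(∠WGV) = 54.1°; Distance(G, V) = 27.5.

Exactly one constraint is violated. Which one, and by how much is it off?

Distance(G, V) = 27.5 — off by 8.20.

E = (0.00, 0.00) ✓; EJ at 83.50° ✓; |EJ| = 16.90 ✓; ∠(EJ, JH) = 90.00° ✓; |JH| = 20.30 ✓; ∠JHB = 38.40° ✓; |HB| = 9.700 ✓; ∠HBW = 79.20° ✓; |BW| = 16.10 ✓; ∠(BW, WG) = 90.00° ✓; |WG| = 13.60 ✓; ∠WGV = 54.10° ✓; |GV| = 35.70 ✗.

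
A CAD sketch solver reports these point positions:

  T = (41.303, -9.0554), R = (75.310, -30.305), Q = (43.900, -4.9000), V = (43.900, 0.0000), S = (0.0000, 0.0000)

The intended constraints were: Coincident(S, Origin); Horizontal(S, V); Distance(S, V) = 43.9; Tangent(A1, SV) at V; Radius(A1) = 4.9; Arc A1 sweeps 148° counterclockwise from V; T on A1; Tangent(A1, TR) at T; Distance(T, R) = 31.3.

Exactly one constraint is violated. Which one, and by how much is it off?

Distance(T, R) = 31.3 — off by 8.80.

S = (0.00, 0.00) ✓; S.y = 0.00, V.y = 0.00 ✓; |SV| = 43.90 ✓; ∠(QV, VS) = 90.00° ✓; |QV| = 4.900 ✓; bearing(Q→T) − bearing(Q→V) = 148.0° ✓; |QT| = 4.900 ✓; ∠(QT, TR) = 90.00° ✓; |TR| = 40.10 ✗.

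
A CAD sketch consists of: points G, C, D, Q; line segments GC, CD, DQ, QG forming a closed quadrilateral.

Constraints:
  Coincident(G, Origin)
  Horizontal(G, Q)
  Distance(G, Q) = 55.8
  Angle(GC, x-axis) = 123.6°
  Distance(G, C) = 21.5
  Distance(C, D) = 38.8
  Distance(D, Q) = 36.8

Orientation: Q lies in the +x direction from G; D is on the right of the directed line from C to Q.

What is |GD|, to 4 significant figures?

20.01

Checks: |GQ| = 55.80 ✓; |GC| = 21.50 ✓; |CD| = 38.80 ✓; |DQ| = 36.80 ✓.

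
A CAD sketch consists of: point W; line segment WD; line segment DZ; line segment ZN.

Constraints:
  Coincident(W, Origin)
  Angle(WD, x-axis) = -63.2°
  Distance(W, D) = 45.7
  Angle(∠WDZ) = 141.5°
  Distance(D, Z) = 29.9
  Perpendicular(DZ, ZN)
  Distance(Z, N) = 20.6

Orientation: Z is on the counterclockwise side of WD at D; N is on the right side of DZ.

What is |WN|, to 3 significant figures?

82.0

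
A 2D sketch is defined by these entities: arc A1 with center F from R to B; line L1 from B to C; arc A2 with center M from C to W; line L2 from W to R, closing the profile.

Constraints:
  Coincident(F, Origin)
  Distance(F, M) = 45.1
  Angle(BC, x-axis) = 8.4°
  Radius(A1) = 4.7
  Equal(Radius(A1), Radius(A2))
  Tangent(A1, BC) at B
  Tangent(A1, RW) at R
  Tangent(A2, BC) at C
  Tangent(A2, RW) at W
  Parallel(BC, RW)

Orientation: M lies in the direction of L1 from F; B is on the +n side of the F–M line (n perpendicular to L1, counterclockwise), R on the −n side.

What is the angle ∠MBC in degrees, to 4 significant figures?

5.949°

The slot axis is L1's direction at 8.4°, so u = (cos 8.4°, sin 8.4°) = (0.9893, 0.1461) and n = (−sin 8.4°, cos 8.4°) = (-0.1461, 0.9893). F is at the origin and M lies 45.1 along u from F, so M = 45.1·u = (44.62, 6.588). Tangency of A1 to both parallel lines with radius 4.7 puts B and R at F ± 4.7·n: B = (-0.6866, 4.650), R = (0.6866, -4.650). Equal radii place C and W the same way about M: C = M + 4.7·n = (43.93, 11.24), W = M − 4.7·n = (45.30, 1.939). Then cos ∠MBC = BM·BC / (|BM||BC|), giving 5.949°.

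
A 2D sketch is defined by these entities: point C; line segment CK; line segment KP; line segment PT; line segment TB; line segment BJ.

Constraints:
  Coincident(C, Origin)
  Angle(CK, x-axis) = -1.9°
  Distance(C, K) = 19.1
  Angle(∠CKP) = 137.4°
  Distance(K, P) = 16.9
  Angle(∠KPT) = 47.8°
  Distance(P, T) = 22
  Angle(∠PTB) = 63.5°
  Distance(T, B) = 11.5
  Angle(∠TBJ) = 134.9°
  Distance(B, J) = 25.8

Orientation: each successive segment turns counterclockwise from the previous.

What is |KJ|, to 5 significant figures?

19.866

∠PTB = 63.5° gives TB at -70.600° from the x-axis; with |TB| = 11.5, B = (13.891, 2.2594). ∠TBJ = 134.9° gives BJ at -25.500° from the x-axis; with |BJ| = 25.8, J = (37.177, -8.8478). Then |KJ| = |J − K| = 19.866.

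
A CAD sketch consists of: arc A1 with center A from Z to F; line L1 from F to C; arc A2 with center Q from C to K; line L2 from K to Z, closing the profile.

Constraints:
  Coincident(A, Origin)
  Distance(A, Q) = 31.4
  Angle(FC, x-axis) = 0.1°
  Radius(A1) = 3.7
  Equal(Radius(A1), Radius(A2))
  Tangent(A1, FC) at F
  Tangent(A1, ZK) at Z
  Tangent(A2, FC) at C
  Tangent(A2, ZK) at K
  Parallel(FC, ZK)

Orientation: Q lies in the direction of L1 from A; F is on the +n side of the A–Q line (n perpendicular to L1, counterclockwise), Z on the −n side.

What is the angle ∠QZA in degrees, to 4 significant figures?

83.28°

A is at the origin and Q lies 31.4 along u from A, so Q = 31.4·u = (31.40, 0.05480). Tangency of A1 to both parallel lines with radius 3.7 puts F and Z at A ± 3.7·n: F = (-0.006458, 3.700), Z = (0.006458, -3.700). Then cos ∠QZA = ZQ·ZA / (|ZQ||ZA|), giving 83.28°.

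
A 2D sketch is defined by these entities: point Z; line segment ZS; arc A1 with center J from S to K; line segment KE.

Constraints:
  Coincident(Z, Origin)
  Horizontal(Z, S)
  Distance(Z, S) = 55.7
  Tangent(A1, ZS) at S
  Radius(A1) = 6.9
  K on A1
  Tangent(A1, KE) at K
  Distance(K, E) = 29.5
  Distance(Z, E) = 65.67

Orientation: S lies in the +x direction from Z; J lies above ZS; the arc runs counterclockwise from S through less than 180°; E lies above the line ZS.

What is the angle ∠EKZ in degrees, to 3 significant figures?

81.9°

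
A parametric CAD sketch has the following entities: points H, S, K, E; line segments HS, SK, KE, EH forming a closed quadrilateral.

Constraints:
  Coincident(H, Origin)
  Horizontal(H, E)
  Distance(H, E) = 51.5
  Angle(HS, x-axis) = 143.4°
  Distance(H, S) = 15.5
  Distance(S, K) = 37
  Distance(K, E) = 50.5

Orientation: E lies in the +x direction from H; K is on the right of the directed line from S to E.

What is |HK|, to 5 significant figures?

23.503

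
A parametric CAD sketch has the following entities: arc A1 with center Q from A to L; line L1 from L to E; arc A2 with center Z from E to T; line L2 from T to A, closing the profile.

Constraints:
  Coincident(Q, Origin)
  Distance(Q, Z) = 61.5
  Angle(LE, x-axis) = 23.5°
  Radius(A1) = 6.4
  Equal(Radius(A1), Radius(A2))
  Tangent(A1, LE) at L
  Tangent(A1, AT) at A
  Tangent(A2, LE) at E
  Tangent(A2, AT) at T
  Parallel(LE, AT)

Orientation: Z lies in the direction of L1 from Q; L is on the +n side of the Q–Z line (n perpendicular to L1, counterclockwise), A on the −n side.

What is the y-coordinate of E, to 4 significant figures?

30.39

The slot axis is L1's direction at 23.5°, so u = (cos 23.5°, sin 23.5°) = (0.9171, 0.3987) and n = (−sin 23.5°, cos 23.5°) = (-0.3987, 0.9171). Q is at the origin and Z lies 61.5 along u from Q, so Z = 61.5·u = (56.40, 24.52). Tangency of A1 to both parallel lines with radius 6.4 puts L and A at Q ± 6.4·n: L = (-2.552, 5.869), A = (2.552, -5.869). Equal radii place E and T the same way about Z: E = Z + 6.4·n = (53.85, 30.39), T = Z − 6.4·n = (58.95, 18.65). So E.y = 30.39.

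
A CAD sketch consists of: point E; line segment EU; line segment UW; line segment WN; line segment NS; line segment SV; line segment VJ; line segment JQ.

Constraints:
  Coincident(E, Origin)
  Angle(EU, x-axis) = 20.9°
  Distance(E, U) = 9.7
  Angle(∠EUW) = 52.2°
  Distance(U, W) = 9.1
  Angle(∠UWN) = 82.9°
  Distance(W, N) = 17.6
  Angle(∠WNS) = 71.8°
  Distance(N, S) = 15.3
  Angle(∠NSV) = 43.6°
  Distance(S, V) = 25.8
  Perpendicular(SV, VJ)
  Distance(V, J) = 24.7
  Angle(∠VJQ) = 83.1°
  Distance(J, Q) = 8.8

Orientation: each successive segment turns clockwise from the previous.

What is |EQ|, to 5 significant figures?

23.026

SV is perpendicular to VJ, so VJ runs at -178.60°; with |VJ| = 24.7, J = (-23.447, -13.150). ∠VJQ = 83.1° gives JQ at 84.500° from the x-axis; with |JQ| = 8.8, Q = (-22.604, -4.3901). Then |EQ| = |Q − E| = 23.026.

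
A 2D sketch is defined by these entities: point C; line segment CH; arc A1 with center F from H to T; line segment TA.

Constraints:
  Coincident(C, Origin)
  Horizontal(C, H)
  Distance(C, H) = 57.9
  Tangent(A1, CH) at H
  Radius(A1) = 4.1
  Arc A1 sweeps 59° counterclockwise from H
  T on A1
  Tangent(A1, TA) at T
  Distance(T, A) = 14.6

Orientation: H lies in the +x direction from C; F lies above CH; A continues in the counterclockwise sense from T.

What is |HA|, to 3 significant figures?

18.2

On A1, H sits at bearing -90° from F; a 59° counterclockwise sweep puts T at bearing -31°, so T = F + 4.1·(cos -31°, sin -31°) = (61.4, 1.99). A1 meets TA tangentially, so FT is at right angles to TA, so TA runs along (−sin -31°, cos -31°); with |TA| = 14.6, A = (68.9, 14.5). Then |HA| = |A − H| = 18.2.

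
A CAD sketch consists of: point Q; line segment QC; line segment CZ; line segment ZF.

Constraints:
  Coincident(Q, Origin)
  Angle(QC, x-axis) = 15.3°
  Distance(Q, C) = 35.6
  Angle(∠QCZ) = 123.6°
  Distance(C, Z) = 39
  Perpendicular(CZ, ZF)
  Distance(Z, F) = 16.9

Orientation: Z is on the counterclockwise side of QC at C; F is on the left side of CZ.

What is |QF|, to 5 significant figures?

60.070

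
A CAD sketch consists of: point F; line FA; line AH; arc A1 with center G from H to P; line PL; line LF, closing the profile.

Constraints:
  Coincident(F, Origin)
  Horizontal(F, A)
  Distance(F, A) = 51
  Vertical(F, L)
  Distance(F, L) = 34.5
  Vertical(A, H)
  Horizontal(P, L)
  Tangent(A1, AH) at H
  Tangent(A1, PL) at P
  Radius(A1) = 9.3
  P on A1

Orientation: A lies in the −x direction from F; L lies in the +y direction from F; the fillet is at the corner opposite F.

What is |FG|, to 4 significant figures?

48.72

F is at the origin; FA is horizontal with |FA| = 51.0 and A on the −x side, so A = (-51.00, 0.000). F and L share the same x with |FL| = 34.5 and L on the +y side, so L = (0.000, 34.50). The virtual corner opposite F is at (-51.00, 34.50). Since A1 is tangent to AH there, GH ⟂ AH and A1 meets PL tangentially, so GP is at right angles to PL, with radius 9.3, so the center G sits 9.3 in from both sides at G = (-41.70, 25.20). Then |FG| = |G − F| = 48.72.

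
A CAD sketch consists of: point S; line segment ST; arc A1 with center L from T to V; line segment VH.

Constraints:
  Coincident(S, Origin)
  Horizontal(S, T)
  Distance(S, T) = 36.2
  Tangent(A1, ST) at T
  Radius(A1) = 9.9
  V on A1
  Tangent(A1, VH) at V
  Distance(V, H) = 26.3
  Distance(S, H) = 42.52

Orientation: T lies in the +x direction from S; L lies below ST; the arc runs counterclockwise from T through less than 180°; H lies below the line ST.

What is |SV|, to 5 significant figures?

27.832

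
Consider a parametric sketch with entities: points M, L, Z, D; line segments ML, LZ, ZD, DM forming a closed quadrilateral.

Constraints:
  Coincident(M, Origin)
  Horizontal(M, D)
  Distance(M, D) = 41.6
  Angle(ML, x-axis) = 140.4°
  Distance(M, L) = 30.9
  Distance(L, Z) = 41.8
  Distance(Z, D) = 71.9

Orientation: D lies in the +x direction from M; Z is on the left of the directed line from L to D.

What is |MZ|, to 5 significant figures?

56.233

M is at the origin; M and D share the same y with |MD| = 41.6 and D in +x, so D = (41.6, 0). ML runs at 140.4° with |ML| = 30.9, so L = (-23.809, 19.696). Z is determined by |LZ| = 41.8 and |ZD| = 71.9 together: it lies at the intersection of circle(L, 41.8) and circle(D, 71.9). With |LD| = 68.310, the foot of the radical line on LD is 9.1048 from L and the perpendicular offset is √(41.8² − 9.1048²) = 40.796. Taking the left-of-LD solution: Z = (-3.3276, 56.135).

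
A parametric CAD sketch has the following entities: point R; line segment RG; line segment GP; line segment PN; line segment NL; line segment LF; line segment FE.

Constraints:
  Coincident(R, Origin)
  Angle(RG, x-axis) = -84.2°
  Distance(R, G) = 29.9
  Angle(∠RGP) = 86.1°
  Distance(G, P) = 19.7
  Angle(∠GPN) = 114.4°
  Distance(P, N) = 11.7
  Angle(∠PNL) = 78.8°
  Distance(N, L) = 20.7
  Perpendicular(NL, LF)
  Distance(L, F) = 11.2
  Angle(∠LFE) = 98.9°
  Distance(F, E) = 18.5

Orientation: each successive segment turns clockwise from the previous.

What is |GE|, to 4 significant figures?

19.13

R is at the origin; RG runs at -84.2° with length 29.9, so G = (3.022, -29.75). ∠RGP = 86.1° gives GP at -178.1° from the x-axis; with |GP| = 19.7, P = (-16.67, -30.40). ∠GPN = 114.4° gives PN at 116.3° from the x-axis; with |PN| = 11.7, N = (-21.85, -19.91). ∠PNL = 78.8° gives NL at 15.10° from the x-axis; with |NL| = 20.7, L = (-1.866, -14.52). NL ⟂ LF, so LF runs at -74.90°; with |LF| = 11.2, F = (1.051, -25.33). ∠LFE = 98.9° gives FE at -156.0° from the x-axis; with |FE| = 18.5, E = (-15.85, -32.86). Then |GE| = |E − G| = 19.13.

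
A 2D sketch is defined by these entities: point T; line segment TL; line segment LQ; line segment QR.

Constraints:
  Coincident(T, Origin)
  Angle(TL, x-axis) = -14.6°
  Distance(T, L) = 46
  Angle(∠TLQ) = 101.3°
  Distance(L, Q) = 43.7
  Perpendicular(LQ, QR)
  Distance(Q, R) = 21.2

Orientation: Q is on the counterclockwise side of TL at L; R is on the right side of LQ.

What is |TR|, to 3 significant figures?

84.7

∠TLQ = 101.3°, so LQ runs at -14.6° + (180° − 101.3°) = 64.1° from the x-axis; with |LQ| = 43.7, Q = L + 43.7·(cos 64.1°, sin 64.1°) = (63.6, 27.7). LQ is perpendicular to QR; with |QR| = 21.2 on the right of LQ, R = Q + 21.2·(0.900, -0.437) = (82.7, 18.5). Then |TR| = |R − T| = 84.7.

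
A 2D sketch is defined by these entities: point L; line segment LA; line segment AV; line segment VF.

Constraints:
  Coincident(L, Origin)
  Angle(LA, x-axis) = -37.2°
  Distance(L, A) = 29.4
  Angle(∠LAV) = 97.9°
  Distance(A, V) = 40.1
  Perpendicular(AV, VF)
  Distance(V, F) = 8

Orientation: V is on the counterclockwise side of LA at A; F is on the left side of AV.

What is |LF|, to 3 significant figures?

48.9

∠LAV = 97.9°, so AV runs at -37.2° + (180° − 97.9°) = 44.9° from the x-axis; with |AV| = 40.1, V = A + 40.1·(cos 44.9°, sin 44.9°) = (51.8, 10.5). AV ⟂ VF; with |VF| = 8.0 on the left of AV, F = V + 8.0·(-0.706, 0.708) = (46.2, 16.2). Then |LF| = |F − L| = 48.9.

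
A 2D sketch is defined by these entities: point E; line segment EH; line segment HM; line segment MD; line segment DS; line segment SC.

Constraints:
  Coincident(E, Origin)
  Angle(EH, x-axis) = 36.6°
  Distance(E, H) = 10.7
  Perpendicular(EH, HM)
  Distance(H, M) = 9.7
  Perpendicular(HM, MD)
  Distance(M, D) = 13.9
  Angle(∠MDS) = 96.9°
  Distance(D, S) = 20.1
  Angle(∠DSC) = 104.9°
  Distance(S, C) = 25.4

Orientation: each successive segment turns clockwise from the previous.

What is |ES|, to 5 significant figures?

11.691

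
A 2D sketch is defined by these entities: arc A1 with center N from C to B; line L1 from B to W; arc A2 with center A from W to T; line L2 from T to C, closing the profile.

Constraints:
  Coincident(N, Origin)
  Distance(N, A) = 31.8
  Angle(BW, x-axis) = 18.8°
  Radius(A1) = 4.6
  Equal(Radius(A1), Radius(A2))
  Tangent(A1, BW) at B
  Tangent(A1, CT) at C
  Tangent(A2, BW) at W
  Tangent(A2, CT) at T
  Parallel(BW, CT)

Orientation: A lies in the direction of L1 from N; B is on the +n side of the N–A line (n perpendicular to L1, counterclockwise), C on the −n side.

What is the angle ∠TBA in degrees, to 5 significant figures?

7.9046°

The slot axis is L1's direction at 18.8°, so u = (cos 18.8°, sin 18.8°) = (0.94665, 0.32227) and n = (−sin 18.8°, cos 18.8°) = (-0.32227, 0.94665). N is at the origin and A lies 31.8 along u from N, so A = 31.8·u = (30.103, 10.248). Tangency of A1 to both parallel lines with radius 4.6 puts B and C at N ± 4.6·n: B = (-1.4824, 4.3546), C = (1.4824, -4.3546). Equal radii place W and T the same way about A: W = A + 4.6·n = (28.621, 14.603), T = A − 4.6·n = (31.586, 5.8935). Then cos ∠TBA = BT·BA / (|BT||BA|), giving 7.9046°.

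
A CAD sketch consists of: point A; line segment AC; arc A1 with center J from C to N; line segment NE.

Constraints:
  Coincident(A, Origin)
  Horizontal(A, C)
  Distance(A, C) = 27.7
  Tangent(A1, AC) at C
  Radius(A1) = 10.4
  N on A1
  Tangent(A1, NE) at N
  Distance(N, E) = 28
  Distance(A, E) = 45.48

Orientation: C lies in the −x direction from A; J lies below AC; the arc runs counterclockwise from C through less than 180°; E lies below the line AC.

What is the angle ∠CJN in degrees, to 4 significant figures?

121.2°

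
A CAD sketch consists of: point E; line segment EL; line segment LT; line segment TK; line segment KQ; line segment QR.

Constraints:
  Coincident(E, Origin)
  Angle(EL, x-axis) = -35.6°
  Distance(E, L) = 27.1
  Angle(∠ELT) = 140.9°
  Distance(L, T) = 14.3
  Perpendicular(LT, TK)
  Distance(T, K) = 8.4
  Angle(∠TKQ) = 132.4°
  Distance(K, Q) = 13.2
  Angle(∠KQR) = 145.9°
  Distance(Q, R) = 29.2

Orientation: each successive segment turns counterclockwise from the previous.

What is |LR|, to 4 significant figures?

32.49

E is at the origin; EL runs at -35.6° with length 27.1, so L = (22.04, -15.78). ∠ELT = 140.9° gives LT at 3.500° from the x-axis; with |LT| = 14.3, T = (36.31, -14.90). LT is perpendicular to TK, so TK runs at 93.50°; with |TK| = 8.4, K = (35.80, -6.518). ∠TKQ = 132.4° gives KQ at 141.1° from the x-axis; with |KQ| = 13.2, Q = (25.52, 1.771). ∠KQR = 145.9° gives QR at 175.2° from the x-axis; with |QR| = 29.2, R = (-3.575, 4.214). Then |LR| = |R − L| = 32.49.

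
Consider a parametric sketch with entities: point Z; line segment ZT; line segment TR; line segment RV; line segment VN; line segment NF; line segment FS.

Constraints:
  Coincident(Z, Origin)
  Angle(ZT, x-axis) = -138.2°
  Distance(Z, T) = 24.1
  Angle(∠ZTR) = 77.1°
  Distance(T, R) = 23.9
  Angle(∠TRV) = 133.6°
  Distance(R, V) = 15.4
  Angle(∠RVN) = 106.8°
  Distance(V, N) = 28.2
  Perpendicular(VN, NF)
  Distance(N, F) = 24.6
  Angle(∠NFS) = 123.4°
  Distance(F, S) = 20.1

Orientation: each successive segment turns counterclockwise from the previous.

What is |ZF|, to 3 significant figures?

6.18

Z is at the origin; ZT runs at -138.2° with length 24.1, so T = (-18.0, -16.1). ∠ZTR = 77.1° gives TR at -35.3° from the x-axis; with |TR| = 23.9, R = (1.54, -29.9). ∠TRV = 133.6° gives RV at 11.1° from the x-axis; with |RV| = 15.4, V = (16.7, -26.9). ∠RVN = 106.8° gives VN at 84.3° from the x-axis; with |VN| = 28.2, N = (19.5, 1.15). VN is perpendicular to NF, so NF runs at 174°; with |NF| = 24.6, F = (-5.03, 3.59). Then |ZF| = |F − Z| = 6.18.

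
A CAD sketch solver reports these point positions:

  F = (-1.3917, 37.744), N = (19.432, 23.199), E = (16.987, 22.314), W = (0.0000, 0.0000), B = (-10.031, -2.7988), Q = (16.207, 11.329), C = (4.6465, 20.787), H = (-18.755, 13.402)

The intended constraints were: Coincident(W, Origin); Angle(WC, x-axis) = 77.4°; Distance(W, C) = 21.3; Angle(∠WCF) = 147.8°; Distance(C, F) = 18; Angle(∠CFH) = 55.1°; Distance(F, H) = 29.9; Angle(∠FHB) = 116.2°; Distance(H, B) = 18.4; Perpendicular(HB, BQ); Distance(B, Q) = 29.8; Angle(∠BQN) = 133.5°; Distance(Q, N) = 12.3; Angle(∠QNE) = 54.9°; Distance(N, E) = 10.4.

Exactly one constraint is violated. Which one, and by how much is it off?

Distance(N, E) = 10.4 — off by 7.80.

W = (0.00, 0.00) ✓; WC at 77.40° ✓; |WC| = 21.30 ✓; ∠WCF = 147.8° ✓; |CF| = 18.00 ✓; ∠CFH = 55.10° ✓; |FH| = 29.90 ✓; ∠FHB = 116.2° ✓; |HB| = 18.40 ✓; ∠(HB, BQ) = 90.00° ✓; |BQ| = 29.80 ✓; ∠BQN = 133.5° ✓; |QN| = 12.30 ✓; ∠QNE = 54.90° ✓; |NE| = 2.600 ✗.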